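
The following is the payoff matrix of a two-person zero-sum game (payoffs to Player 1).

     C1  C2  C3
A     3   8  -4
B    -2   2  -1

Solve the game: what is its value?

Row minima: A → -4, B → -2; maximin = -2.
Column maxima: C1 → 3, C2 → 8, C3 → -1; minimax = -1.
-2 ≠ -1, so there is no saddle point; optimal play is mixed.
C2 is strictly dominated by C1 (it gives Player 1 strictly more in every row), so Player 2 never plays it.
On the remaining 2×2 (A, B vs C1, C3):
Let Player 1 play A with probability p. Expected payoff against C1: 3p + (-2)(1−p) = 5p − 2; against C3: (-4)p + (-1)(1−p) = −3p − 1.
Setting these equal: 5p − 2 = −3p − 1 ⇒ 8p = 1 ⇒ p = 1/8, and the value is (5)·(1/8) − 2 = -11/8.
For Player 2: with q = P(C1), equating A's and B's payoffs gives 7q − 4 = −q − 1 ⇒ q = 3/8.

-11/8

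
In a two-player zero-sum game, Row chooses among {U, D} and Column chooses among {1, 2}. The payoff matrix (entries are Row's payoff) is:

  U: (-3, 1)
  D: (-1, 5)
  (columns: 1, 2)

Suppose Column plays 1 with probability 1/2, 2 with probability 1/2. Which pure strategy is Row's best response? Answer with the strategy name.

D

Expected payoff of U: (1/2)·(-3) + (1/2)·1 = -1.
Expected payoff of D: (1/2)·(-1) + (1/2)·5 = 2.
The largest is 2, so Row's best response is D.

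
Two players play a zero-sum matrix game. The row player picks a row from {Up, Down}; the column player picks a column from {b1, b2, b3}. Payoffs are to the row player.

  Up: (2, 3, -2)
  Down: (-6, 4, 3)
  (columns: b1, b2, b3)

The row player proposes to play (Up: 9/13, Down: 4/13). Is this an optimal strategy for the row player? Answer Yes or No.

Yes

Against b1 this mix gives (9/13)·2 + (4/13)·(-6) = -6/13.
Against b2 this mix gives (9/13)·3 + (4/13)·4 = 43/13.
Against b3 this mix gives (9/13)·(-2) + (4/13)·3 = -6/13.
All of the column player's active replies (b1, b3) yield -6/13, and no column does worse for the row player. The mix makes the column player indifferent and guarantees -6/13, so it is optimal.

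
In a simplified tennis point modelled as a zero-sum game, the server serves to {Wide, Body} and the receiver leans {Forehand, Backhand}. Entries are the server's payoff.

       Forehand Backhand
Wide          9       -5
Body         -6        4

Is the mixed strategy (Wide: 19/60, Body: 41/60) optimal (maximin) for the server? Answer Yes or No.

Against Forehand this mix gives (19/60)·9 + (41/60)·(-6) = -5/4.
Against Backhand this mix gives (19/60)·(-5) + (41/60)·4 = 23/20.
The receiver will play Forehand, holding the server to -5/4. Shifting weight toward the row that does better against Forehand would raise this floor (the equalizing mix achieves 1/4 against both Forehand and Backhand), so the proposed strategy is not optimal.

No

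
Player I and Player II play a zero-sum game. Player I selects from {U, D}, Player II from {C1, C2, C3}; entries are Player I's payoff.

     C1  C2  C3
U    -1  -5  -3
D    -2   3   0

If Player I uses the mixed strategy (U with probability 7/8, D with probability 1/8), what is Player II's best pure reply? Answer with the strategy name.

If Player II plays C1, Player I's expected payoff is (7/8)·(-1) + (1/8)·(-2) = -9/8.
If Player II plays C2, Player I's expected payoff is (7/8)·(-5) + (1/8)·3 = -4.
If Player II plays C3, Player I's expected payoff is (7/8)·(-3) + (1/8)·0 = -21/8.
Player II minimizes Player I's payoff; the smallest is -4, so the best response is C2.

C2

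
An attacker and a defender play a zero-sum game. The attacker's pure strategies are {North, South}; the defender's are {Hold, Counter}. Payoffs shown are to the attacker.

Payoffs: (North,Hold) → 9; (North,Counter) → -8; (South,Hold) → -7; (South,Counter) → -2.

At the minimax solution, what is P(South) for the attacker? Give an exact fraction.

17/22

Row minima: North → -8, South → -7; maximin = -7.
Column maxima: Hold → 9, Counter → -2; minimax = -2.
-7 ≠ -2, so there is no saddle point; optimal play is mixed.
Let the attacker play North with probability p. Expected payoff against Hold: 9p + (-7)(1−p) = 16p − 7; against Counter: (-8)p + (-2)(1−p) = −6p − 2.
Setting these equal: 16p − 7 = −6p − 2 ⇒ 22p = 5 ⇒ p = 5/22, and the value is (16)·(5/22) − 7 = -37/11.
For the defender: with q = P(Hold), equating North's and South's payoffs gives 17q − 8 = −5q − 2 ⇒ q = 3/11.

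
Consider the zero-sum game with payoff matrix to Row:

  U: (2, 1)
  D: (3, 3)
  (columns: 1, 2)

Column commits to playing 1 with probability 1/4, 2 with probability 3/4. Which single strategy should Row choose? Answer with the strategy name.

D

Expected payoff of U: (1/4)·2 + (3/4)·1 = 5/4.
Expected payoff of D: (1/4)·3 + (3/4)·3 = 3.
The largest is 3, so Row's best response is D.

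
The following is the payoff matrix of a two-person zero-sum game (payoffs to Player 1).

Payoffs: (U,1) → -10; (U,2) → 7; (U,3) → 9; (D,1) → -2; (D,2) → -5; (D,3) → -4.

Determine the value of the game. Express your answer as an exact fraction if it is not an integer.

-16/5

Row minima: U → -10, D → -5; maximin = -5.
Column maxima: 1 → -2, 2 → 7, 3 → 9; minimax = -2.
-5 ≠ -2, so there is no saddle point; optimal play is mixed.
3 is strictly dominated by 2 (it gives Player 1 strictly more in every row), so Player 2 never plays it.
On the remaining 2×2 (U, D vs 1, 2):
Let Player 1 play U with probability p. Expected payoff against 1: (-10)p + (-2)(1−p) = −8p − 2; against 2: 7p + (-5)(1−p) = 12p − 5.
Setting these equal: −8p − 2 = 12p − 5 ⇒ −20p = -3 ⇒ p = 3/20, and the value is (-8)·(3/20) − 2 = -16/5.
For Player 2: with q = P(1), equating U's and D's payoffs gives −17q + 7 = 3q − 5 ⇒ q = 3/5.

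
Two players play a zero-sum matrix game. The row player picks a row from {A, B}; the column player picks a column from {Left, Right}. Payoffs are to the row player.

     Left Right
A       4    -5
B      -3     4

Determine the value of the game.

Row minima: A → -5, B → -3; maximin = -3.
Column maxima: Left → 4, Right → 4; minimax = 4.
-3 ≠ 4, so there is no saddle point; optimal play is mixed.
Let the row player play A with probability p. Expected payoff against Left: 4p + (-3)(1−p) = 7p − 3; against Right: (-5)p + 4(1−p) = −9p + 4.
Setting these equal: 7p − 3 = −9p + 4 ⇒ 16p = 7 ⇒ p = 7/16, and the value is (7)·(7/16) − 3 = 1/16.
For the column player: with q = P(Left), equating A's and B's payoffs gives 9q − 5 = −7q + 4 ⇒ q = 9/16.

1/16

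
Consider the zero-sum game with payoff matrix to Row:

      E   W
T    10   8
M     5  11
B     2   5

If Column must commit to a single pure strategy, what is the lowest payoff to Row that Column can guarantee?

Column maxima: E → 10, W → 11.
The smallest of these is 10.

10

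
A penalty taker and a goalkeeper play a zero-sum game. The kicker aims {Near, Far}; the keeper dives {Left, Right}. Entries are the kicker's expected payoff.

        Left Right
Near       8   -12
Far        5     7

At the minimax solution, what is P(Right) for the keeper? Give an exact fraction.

3/22

Row minima: Near → -12, Far → 5; maximin = 5.
Column maxima: Left → 8, Right → 7; minimax = 7.
5 ≠ 7, so there is no saddle point; optimal play is mixed.
Let the kicker play Near with probability p. Expected payoff against Left: 8p + 5(1−p) = 3p + 5; against Right: (-12)p + 7(1−p) = −19p + 7.
Setting these equal: 3p + 5 = −19p + 7 ⇒ 22p = 2 ⇒ p = 1/11, and the value is (3)·(1/11) + 5 = 58/11.
For the keeper: with q = P(Left), equating Near's and Far's payoffs gives 20q − 12 = −2q + 7 ⇒ q = 19/22.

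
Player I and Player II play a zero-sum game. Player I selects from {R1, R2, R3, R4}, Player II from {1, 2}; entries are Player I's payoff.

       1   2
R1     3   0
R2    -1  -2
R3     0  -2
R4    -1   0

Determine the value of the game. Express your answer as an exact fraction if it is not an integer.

Row minima: R1 → 0, R2 → -2, R3 → -2, R4 → -1; maximin = 0.
Column maxima: 1 → 3, 2 → 0; minimax = 0.
Since maximin = minimax = 0, there is a saddle point and the value is 0.

0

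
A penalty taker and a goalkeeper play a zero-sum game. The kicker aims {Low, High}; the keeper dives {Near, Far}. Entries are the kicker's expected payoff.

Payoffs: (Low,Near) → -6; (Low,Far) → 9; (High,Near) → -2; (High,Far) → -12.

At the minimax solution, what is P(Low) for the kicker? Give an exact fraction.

2/5

Row minima: Low → -6, High → -12; maximin = -6.
Column maxima: Near → -2, Far → 9; minimax = -2.
-6 ≠ -2, so there is no saddle point; optimal play is mixed.
Let the kicker play Low with probability p. Expected payoff against Near: (-6)p + (-2)(1−p) = −4p − 2; against Far: 9p + (-12)(1−p) = 21p − 12.
Setting these equal: −4p − 2 = 21p − 12 ⇒ −25p = -10 ⇒ p = 2/5, and the value is (-4)·(2/5) − 2 = -18/5.
For the keeper: with q = P(Near), equating Low's and High's payoffs gives −15q + 9 = 10q − 12 ⇒ q = 21/25.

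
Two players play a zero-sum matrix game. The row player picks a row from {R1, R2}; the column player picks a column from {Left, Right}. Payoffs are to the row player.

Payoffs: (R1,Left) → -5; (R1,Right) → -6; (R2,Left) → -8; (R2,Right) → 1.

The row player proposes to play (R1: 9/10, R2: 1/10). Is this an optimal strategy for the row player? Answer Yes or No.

Against Left this mix gives (9/10)·(-5) + (1/10)·(-8) = -53/10.
Against Right this mix gives (9/10)·(-6) + (1/10)·1 = -53/10.
All of the column player's active replies (Left, Right) yield -53/10, and no column does worse for the row player. The mix makes the column player indifferent and guarantees -53/10, so it is optimal.

Yes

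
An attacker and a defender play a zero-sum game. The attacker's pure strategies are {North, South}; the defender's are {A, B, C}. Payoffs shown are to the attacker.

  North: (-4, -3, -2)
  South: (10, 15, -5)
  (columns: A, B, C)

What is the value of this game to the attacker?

Row minima: North → -4, South → -5; maximin = -4.
Column maxima: A → 10, B → 15, C → -2; minimax = -2.
-4 ≠ -2, so there is no saddle point; optimal play is mixed.
B is strictly dominated by A (it gives the attacker strictly more in every row), so the defender never plays it.
On the remaining 2×2 (North, South vs A, C):
Let the attacker play North with probability p. Expected payoff against A: (-4)p + 10(1−p) = −14p + 10; against C: (-2)p + (-5)(1−p) = 3p − 5.
Setting these equal: −14p + 10 = 3p − 5 ⇒ −17p = -15 ⇒ p = 15/17, and the value is (-14)·(15/17) + 10 = -40/17.
For the defender: with q = P(A), equating North's and South's payoffs gives −2q − 2 = 15q − 5 ⇒ q = 3/17.

-40/17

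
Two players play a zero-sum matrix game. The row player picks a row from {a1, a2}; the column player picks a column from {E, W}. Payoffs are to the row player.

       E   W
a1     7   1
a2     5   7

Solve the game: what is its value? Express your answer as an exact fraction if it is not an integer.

Row minima: a1 → 1, a2 → 5; maximin = 5.
Column maxima: E → 7, W → 7; minimax = 7.
5 ≠ 7, so there is no saddle point; optimal play is mixed.
Let the row player play a1 with probability p. Expected payoff against E: 7p + 5(1−p) = 2p + 5; against W: 1p + 7(1−p) = −6p + 7.
Setting these equal: 2p + 5 = −6p + 7 ⇒ 8p = 2 ⇒ p = 1/4, and the value is (2)·(1/4) + 5 = 11/2.
For the column player: with q = P(E), equating a1's and a2's payoffs gives 6q + 1 = −2q + 7 ⇒ q = 3/4.

11/2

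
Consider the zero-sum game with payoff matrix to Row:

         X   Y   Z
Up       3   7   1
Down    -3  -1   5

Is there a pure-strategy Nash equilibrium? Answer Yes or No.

No

Row minima: Up → 1, Down → -3; maximin = 1.
Column maxima: X → 3, Y → 7, Z → 5; minimax = 3.
1 ≠ 3, so no pure-strategy equilibrium exists.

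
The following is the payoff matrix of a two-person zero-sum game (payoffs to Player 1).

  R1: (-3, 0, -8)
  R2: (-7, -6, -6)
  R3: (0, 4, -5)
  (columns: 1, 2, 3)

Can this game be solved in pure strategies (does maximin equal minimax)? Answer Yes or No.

Yes

Row minima: R1 → -8, R2 → -7, R3 → -5; maximin = -5.
Column maxima: 1 → 0, 2 → 4, 3 → -5; minimax = -5.
maximin = minimax = -5, so a saddle point exists.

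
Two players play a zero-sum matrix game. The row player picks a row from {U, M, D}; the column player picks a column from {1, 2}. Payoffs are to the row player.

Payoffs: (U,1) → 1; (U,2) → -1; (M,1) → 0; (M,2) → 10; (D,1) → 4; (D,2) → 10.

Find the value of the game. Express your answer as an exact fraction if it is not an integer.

Row minima: U → -1, M → 0, D → 4; maximin = 4.
Column maxima: 1 → 4, 2 → 10; minimax = 4.
Since maximin = minimax = 4, there is a saddle point and the value is 4.

4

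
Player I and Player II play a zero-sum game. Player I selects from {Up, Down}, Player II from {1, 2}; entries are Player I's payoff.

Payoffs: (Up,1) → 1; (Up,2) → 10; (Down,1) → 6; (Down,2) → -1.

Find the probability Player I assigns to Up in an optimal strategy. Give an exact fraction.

7/16

Row minima: Up → 1, Down → -1; maximin = 1.
Column maxima: 1 → 6, 2 → 10; minimax = 6.
1 ≠ 6, so there is no saddle point; optimal play is mixed.
Let Player I play Up with probability p. Expected payoff against 1: 1p + 6(1−p) = −5p + 6; against 2: 10p + (-1)(1−p) = 11p − 1.
Setting these equal: −5p + 6 = 11p − 1 ⇒ −16p = -7 ⇒ p = 7/16, and the value is (-5)·(7/16) + 6 = 61/16.
For Player II: with q = P(1), equating Up's and Down's payoffs gives −9q + 10 = 7q − 1 ⇒ q = 11/16.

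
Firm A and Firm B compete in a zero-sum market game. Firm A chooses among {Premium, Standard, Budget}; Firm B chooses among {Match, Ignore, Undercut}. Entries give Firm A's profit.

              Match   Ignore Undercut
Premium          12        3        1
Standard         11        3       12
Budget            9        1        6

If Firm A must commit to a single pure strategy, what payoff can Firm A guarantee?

3

Row minima: Premium → 1, Standard → 3, Budget → 1.
The best of these is 3.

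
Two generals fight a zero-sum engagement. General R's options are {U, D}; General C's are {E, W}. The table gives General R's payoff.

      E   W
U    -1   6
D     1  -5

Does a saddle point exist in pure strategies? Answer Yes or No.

Row minima: U → -1, D → -5; maximin = -1.
Column maxima: E → 1, W → 6; minimax = 1.
-1 ≠ 1, so no pure-strategy equilibrium exists.

No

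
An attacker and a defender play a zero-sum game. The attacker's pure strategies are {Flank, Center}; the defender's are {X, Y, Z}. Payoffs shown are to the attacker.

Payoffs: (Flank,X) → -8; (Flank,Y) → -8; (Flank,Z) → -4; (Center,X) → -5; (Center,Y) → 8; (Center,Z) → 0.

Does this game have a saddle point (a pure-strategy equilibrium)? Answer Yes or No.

Row minima: Flank → -8, Center → -5; maximin = -5.
Column maxima: X → -5, Y → 8, Z → 0; minimax = -5.
maximin = minimax = -5, so a saddle point exists.

Yes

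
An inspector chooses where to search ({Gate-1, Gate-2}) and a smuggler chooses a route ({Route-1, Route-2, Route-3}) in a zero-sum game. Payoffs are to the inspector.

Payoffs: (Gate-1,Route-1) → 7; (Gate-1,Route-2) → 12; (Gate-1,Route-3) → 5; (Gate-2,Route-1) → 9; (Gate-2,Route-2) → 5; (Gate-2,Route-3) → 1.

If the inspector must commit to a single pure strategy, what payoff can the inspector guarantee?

Row minima: Gate-1 → 5, Gate-2 → 1.
The best of these is 5.

5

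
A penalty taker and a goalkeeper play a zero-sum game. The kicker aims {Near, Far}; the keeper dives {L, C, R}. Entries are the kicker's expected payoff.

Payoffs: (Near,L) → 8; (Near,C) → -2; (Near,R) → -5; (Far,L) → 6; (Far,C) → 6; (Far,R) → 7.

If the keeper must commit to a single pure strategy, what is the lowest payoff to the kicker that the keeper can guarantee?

6

Column maxima: L → 8, C → 6, R → 7.
The smallest of these is 6.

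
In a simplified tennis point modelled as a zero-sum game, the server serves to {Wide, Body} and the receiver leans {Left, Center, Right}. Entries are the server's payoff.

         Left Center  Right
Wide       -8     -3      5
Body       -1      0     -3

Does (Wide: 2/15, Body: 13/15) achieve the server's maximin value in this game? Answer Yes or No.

Yes

Against Left this mix gives (2/15)·(-8) + (13/15)·(-1) = -29/15.
Against Center this mix gives (2/15)·(-3) + (13/15)·0 = -2/5.
Against Right this mix gives (2/15)·5 + (13/15)·(-3) = -29/15.
All of the receiver's active replies (Left, Right) yield -29/15, and no column does worse for the server. The mix makes the receiver indifferent and guarantees -29/15, so it is optimal.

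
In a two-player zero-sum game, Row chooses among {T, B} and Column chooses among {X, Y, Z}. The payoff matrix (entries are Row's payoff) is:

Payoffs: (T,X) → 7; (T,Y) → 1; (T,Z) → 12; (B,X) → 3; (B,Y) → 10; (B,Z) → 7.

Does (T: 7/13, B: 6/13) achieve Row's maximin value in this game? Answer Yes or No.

Against X this mix gives (7/13)·7 + (6/13)·3 = 67/13.
Against Y this mix gives (7/13)·1 + (6/13)·10 = 67/13.
Against Z this mix gives (7/13)·12 + (6/13)·7 = 126/13.
All of Column's active replies (X, Y) yield 67/13, and no column does worse for Row. The mix makes Column indifferent and guarantees 67/13, so it is optimal.

Yes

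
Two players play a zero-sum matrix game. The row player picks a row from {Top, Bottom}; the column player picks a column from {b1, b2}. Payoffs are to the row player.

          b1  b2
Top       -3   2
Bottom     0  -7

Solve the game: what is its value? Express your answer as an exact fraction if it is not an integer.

Row minima: Top → -3, Bottom → -7; maximin = -3.
Column maxima: b1 → 0, b2 → 2; minimax = 0.
-3 ≠ 0, so there is no saddle point; optimal play is mixed.
Let the row player play Top with probability p. Expected payoff against b1: (-3)p + 0(1−p) = −3p; against b2: 2p + (-7)(1−p) = 9p − 7.
Setting these equal: −3p = 9p − 7 ⇒ −12p = -7 ⇒ p = 7/12, and the value is (-3)·(7/12) = -7/4.
For the column player: with q = P(b1), equating Top's and Bottom's payoffs gives −5q + 2 = 7q − 7 ⇒ q = 3/4.

-7/4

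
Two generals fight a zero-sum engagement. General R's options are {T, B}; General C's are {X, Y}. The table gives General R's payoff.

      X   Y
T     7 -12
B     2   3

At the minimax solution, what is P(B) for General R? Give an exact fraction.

Row minima: T → -12, B → 2; maximin = 2.
Column maxima: X → 7, Y → 3; minimax = 3.
2 ≠ 3, so there is no saddle point; optimal play is mixed.
Let General R play T with probability p. Expected payoff against X: 7p + 2(1−p) = 5p + 2; against Y: (-12)p + 3(1−p) = −15p + 3.
Setting these equal: 5p + 2 = −15p + 3 ⇒ 20p = 1 ⇒ p = 1/20, and the value is (5)·(1/20) + 2 = 9/4.
For General C: with q = P(X), equating T's and B's payoffs gives 19q − 12 = −q + 3 ⇒ q = 3/4.

19/20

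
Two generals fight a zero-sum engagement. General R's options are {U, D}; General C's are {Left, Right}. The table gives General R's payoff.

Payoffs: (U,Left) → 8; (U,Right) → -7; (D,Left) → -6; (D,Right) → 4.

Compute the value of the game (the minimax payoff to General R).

-2/5

Row minima: U → -7, D → -6; maximin = -6.
Column maxima: Left → 8, Right → 4; minimax = 4.
-6 ≠ 4, so there is no saddle point; optimal play is mixed.
Let General R play U with probability p. Expected payoff against Left: 8p + (-6)(1−p) = 14p − 6; against Right: (-7)p + 4(1−p) = −11p + 4.
Setting these equal: 14p − 6 = −11p + 4 ⇒ 25p = 10 ⇒ p = 2/5, and the value is (14)·(2/5) − 6 = -2/5.
For General C: with q = P(Left), equating U's and D's payoffs gives 15q − 7 = −10q + 4 ⇒ q = 11/25.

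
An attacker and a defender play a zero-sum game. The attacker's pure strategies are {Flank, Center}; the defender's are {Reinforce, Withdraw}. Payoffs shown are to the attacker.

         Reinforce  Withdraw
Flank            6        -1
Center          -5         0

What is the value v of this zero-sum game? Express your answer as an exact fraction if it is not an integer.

-5/12

Row minima: Flank → -1, Center → -5; maximin = -1.
Column maxima: Reinforce → 6, Withdraw → 0; minimax = 0.
-1 ≠ 0, so there is no saddle point; optimal play is mixed.
Let the attacker play Flank with probability p. Expected payoff against Reinforce: 6p + (-5)(1−p) = 11p − 5; against Withdraw: (-1)p + 0(1−p) = −p.
Setting these equal: 11p − 5 = −p ⇒ 12p = 5 ⇒ p = 5/12, and the value is (11)·(5/12) − 5 = -5/12.
For the defender: with q = P(Reinforce), equating Flank's and Center's payoffs gives 7q − 1 = −5q ⇒ q = 1/12.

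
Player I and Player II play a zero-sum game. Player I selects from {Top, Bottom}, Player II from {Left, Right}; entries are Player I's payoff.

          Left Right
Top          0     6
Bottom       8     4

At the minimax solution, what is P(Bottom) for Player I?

Row minima: Top → 0, Bottom → 4; maximin = 4.
Column maxima: Left → 8, Right → 6; minimax = 6.
4 ≠ 6, so there is no saddle point; optimal play is mixed.
Let Player I play Top with probability p. Expected payoff against Left: 0p + 8(1−p) = −8p + 8; against Right: 6p + 4(1−p) = 2p + 4.
Setting these equal: −8p + 8 = 2p + 4 ⇒ −10p = -4 ⇒ p = 2/5, and the value is (-8)·(2/5) + 8 = 24/5.
For Player II: with q = P(Left), equating Top's and Bottom's payoffs gives −6q + 6 = 4q + 4 ⇒ q = 1/5.

3/5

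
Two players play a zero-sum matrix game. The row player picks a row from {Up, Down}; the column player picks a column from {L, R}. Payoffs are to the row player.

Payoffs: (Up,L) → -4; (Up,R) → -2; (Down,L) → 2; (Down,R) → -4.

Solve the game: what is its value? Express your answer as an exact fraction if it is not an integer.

-5/2

Row minima: Up → -4, Down → -4; maximin = -4.
Column maxima: L → 2, R → -2; minimax = -2.
-4 ≠ -2, so there is no saddle point; optimal play is mixed.
Let the row player play Up with probability p. Expected payoff against L: (-4)p + 2(1−p) = −6p + 2; against R: (-2)p + (-4)(1−p) = 2p − 4.
Setting these equal: −6p + 2 = 2p − 4 ⇒ −8p = -6 ⇒ p = 3/4, and the value is (-6)·(3/4) + 2 = -5/2.
For the column player: with q = P(L), equating Up's and Down's payoffs gives −2q − 2 = 6q − 4 ⇒ q = 1/4.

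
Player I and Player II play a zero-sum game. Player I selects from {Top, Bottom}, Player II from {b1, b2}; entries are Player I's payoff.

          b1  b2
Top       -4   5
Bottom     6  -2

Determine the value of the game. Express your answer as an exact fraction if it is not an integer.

22/17

Row minima: Top → -4, Bottom → -2; maximin = -2.
Column maxima: b1 → 6, b2 → 5; minimax = 5.
-2 ≠ 5, so there is no saddle point; optimal play is mixed.
Let Player I play Top with probability p. Expected payoff against b1: (-4)p + 6(1−p) = −10p + 6; against b2: 5p + (-2)(1−p) = 7p − 2.
Setting these equal: −10p + 6 = 7p − 2 ⇒ −17p = -8 ⇒ p = 8/17, and the value is (-10)·(8/17) + 6 = 22/17.
For Player II: with q = P(b1), equating Top's and Bottom's payoffs gives −9q + 5 = 8q − 2 ⇒ q = 7/17.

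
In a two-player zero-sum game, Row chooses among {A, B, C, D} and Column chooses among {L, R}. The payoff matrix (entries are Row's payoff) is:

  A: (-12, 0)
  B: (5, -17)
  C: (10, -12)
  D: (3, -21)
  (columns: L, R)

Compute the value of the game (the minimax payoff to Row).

-72/17

Row minima: A → -12, B → -17, C → -12, D → -21; maximin = -12.
Column maxima: L → 10, R → 0; minimax = 0.
-12 ≠ 0, so there is no saddle point; optimal play is mixed.
B is strictly dominated by C, so Row never plays it.
D is strictly dominated by C, so Row never plays it.
On the remaining 2×2 (A, C vs L, R):
Let Row play A with probability p. Expected payoff against L: (-12)p + 10(1−p) = −22p + 10; against R: 0p + (-12)(1−p) = 12p − 12.
Setting these equal: −22p + 10 = 12p − 12 ⇒ −34p = -22 ⇒ p = 11/17, and the value is (-22)·(11/17) + 10 = -72/17.
For Column: with q = P(L), equating A's and C's payoffs gives −12q = 22q − 12 ⇒ q = 6/17.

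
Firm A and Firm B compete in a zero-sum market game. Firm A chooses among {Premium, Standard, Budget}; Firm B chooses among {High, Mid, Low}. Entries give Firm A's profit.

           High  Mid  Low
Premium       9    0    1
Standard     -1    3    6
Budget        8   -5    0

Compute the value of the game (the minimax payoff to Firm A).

Row minima: Premium → 0, Standard → -1, Budget → -5; maximin = 0.
Column maxima: High → 9, Mid → 3, Low → 6; minimax = 3.
0 ≠ 3, so there is no saddle point; optimal play is mixed.
Budget is strictly dominated by Premium, so Firm A never plays it.
Low is strictly dominated by Mid (it gives Firm A strictly more in every row), so Firm B never plays it.
On the remaining 2×2 (Premium, Standard vs High, Mid):
Let Firm A play Premium with probability p. Expected payoff against High: 9p + (-1)(1−p) = 10p − 1; against Mid: 0p + 3(1−p) = −3p + 3.
Setting these equal: 10p − 1 = −3p + 3 ⇒ 13p = 4 ⇒ p = 4/13, and the value is (10)·(4/13) − 1 = 27/13.
For Firm B: with q = P(High), equating Premium's and Standard's payoffs gives 9q = −4q + 3 ⇒ q = 3/13.

27/13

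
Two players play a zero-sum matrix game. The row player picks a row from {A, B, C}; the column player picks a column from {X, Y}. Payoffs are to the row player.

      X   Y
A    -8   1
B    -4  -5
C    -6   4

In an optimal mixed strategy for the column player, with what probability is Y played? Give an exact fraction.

Row minima: A → -8, B → -5, C → -6; maximin = -5.
Column maxima: X → -4, Y → 4; minimax = -4.
-5 ≠ -4, so there is no saddle point; optimal play is mixed.
A is strictly dominated by C, so the row player never plays it.
On the remaining 2×2 (B, C vs X, Y):
Let the row player play B with probability p. Expected payoff against X: (-4)p + (-6)(1−p) = 2p − 6; against Y: (-5)p + 4(1−p) = −9p + 4.
Setting these equal: 2p − 6 = −9p + 4 ⇒ 11p = 10 ⇒ p = 10/11, and the value is (2)·(10/11) − 6 = -46/11.
For the column player: with q = P(X), equating B's and C's payoffs gives q − 5 = −10q + 4 ⇒ q = 9/11.

2/11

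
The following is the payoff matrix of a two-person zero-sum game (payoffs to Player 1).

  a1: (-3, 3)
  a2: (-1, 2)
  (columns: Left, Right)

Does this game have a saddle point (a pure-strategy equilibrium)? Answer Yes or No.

Yes

Row minima: a1 → -3, a2 → -1; maximin = -1.
Column maxima: Left → -1, Right → 3; minimax = -1.
maximin = minimax = -1, so a saddle point exists.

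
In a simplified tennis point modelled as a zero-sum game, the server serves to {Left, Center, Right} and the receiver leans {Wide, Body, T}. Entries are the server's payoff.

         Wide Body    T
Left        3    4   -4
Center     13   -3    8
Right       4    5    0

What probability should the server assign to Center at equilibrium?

Row minima: Left → -4, Center → -3, Right → 0; maximin = 0.
Column maxima: Wide → 13, Body → 5, T → 8; minimax = 5.
0 ≠ 5, so there is no saddle point; optimal play is mixed.
Left is strictly dominated by Right, so the server never plays it.
Wide is strictly dominated by T (it gives the server strictly more in every row), so the receiver never plays it.
On the remaining 2×2 (Center, Right vs Body, T):
Let the server play Center with probability p. Expected payoff against Body: (-3)p + 5(1−p) = −8p + 5; against T: 8p + 0(1−p) = 8p.
Setting these equal: −8p + 5 = 8p ⇒ −16p = -5 ⇒ p = 5/16, and the value is (-8)·(5/16) + 5 = 5/2.
For the receiver: with q = P(Body), equating Center's and Right's payoffs gives −11q + 8 = 5q ⇒ q = 1/2.

5/16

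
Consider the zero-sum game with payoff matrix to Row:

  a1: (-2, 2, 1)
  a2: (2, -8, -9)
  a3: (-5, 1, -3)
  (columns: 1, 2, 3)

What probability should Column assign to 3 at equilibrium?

2/7

Row minima: a1 → -2, a2 → -9, a3 → -5; maximin = -2.
Column maxima: 1 → 2, 2 → 2, 3 → 1; minimax = 1.
-2 ≠ 1, so there is no saddle point; optimal play is mixed.
a3 is strictly dominated by a1, so Row never plays it.
2 is strictly dominated by 3 (it gives Row strictly more in every row), so Column never plays it.
On the remaining 2×2 (a1, a2 vs 1, 3):
Let Row play a1 with probability p. Expected payoff against 1: (-2)p + 2(1−p) = −4p + 2; against 3: 1p + (-9)(1−p) = 10p − 9.
Setting these equal: −4p + 2 = 10p − 9 ⇒ −14p = -11 ⇒ p = 11/14, and the value is (-4)·(11/14) + 2 = -8/7.
For Column: with q = P(1), equating a1's and a2's payoffs gives −3q + 1 = 11q − 9 ⇒ q = 5/7.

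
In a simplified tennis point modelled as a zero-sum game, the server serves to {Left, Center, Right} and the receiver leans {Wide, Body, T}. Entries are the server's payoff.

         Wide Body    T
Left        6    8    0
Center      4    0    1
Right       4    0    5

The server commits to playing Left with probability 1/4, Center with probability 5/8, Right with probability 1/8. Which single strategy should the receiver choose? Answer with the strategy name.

T

If the receiver plays Wide, the server's expected payoff is (1/4)·6 + (5/8)·4 + (1/8)·4 = 9/2.
If the receiver plays Body, the server's expected payoff is (1/4)·8 + (5/8)·0 + (1/8)·0 = 2.
If the receiver plays T, the server's expected payoff is (1/4)·0 + (5/8)·1 + (1/8)·5 = 5/4.
The receiver minimizes the server's payoff; the smallest is 5/4, so the best response is T.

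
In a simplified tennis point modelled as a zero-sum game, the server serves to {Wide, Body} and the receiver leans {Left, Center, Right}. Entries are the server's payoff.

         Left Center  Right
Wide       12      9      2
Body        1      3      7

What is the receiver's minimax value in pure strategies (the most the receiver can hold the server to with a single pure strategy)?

Column maxima: Left → 12, Center → 9, Right → 7.
The smallest of these is 7.

7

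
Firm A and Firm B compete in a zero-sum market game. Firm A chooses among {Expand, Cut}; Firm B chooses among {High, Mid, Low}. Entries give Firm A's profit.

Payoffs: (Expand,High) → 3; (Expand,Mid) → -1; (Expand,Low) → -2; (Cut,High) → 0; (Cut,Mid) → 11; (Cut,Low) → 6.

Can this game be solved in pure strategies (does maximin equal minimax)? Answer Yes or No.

Row minima: Expand → -2, Cut → 0; maximin = 0.
Column maxima: High → 3, Mid → 11, Low → 6; minimax = 3.
0 ≠ 3, so no pure-strategy equilibrium exists.

No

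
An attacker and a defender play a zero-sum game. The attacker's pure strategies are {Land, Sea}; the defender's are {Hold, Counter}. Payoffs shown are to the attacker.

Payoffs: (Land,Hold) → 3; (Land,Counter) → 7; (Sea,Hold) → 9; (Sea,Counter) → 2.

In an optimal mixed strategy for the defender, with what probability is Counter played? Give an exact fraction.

6/11

Row minima: Land → 3, Sea → 2; maximin = 3.
Column maxima: Hold → 9, Counter → 7; minimax = 7.
3 ≠ 7, so there is no saddle point; optimal play is mixed.
Let the attacker play Land with probability p. Expected payoff against Hold: 3p + 9(1−p) = −6p + 9; against Counter: 7p + 2(1−p) = 5p + 2.
Setting these equal: −6p + 9 = 5p + 2 ⇒ −11p = -7 ⇒ p = 7/11, and the value is (-6)·(7/11) + 9 = 57/11.
For the defender: with q = P(Hold), equating Land's and Sea's payoffs gives −4q + 7 = 7q + 2 ⇒ q = 5/11.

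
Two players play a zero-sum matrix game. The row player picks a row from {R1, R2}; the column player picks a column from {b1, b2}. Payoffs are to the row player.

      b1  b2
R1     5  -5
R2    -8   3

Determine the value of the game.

-25/21

Row minima: R1 → -5, R2 → -8; maximin = -5.
Column maxima: b1 → 5, b2 → 3; minimax = 3.
-5 ≠ 3, so there is no saddle point; optimal play is mixed.
Let the row player play R1 with probability p. Expected payoff against b1: 5p + (-8)(1−p) = 13p − 8; against b2: (-5)p + 3(1−p) = −8p + 3.
Setting these equal: 13p − 8 = −8p + 3 ⇒ 21p = 11 ⇒ p = 11/21, and the value is (13)·(11/21) − 8 = -25/21.
For the column player: with q = P(b1), equating R1's and R2's payoffs gives 10q − 5 = −11q + 3 ⇒ q = 8/21.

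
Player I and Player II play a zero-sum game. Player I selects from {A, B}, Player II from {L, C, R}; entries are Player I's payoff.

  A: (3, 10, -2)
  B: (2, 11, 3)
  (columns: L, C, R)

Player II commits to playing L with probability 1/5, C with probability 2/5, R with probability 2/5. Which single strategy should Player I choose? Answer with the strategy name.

Expected payoff of A: (1/5)·3 + (2/5)·10 + (2/5)·(-2) = 19/5.
Expected payoff of B: (1/5)·2 + (2/5)·11 + (2/5)·3 = 6.
The largest is 6, so Player I's best response is B.

B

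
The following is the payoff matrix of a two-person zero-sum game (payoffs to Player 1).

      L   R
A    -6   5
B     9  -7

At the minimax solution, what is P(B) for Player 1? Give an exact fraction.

11/27

Row minima: A → -6, B → -7; maximin = -6.
Column maxima: L → 9, R → 5; minimax = 5.
-6 ≠ 5, so there is no saddle point; optimal play is mixed.
Let Player 1 play A with probability p. Expected payoff against L: (-6)p + 9(1−p) = −15p + 9; against R: 5p + (-7)(1−p) = 12p − 7.
Setting these equal: −15p + 9 = 12p − 7 ⇒ −27p = -16 ⇒ p = 16/27, and the value is (-15)·(16/27) + 9 = 1/9.
For Player 2: with q = P(L), equating A's and B's payoffs gives −11q + 5 = 16q − 7 ⇒ q = 4/9.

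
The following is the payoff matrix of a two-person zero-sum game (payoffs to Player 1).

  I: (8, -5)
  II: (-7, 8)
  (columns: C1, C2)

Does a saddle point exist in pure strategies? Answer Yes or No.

No

Row minima: I → -5, II → -7; maximin = -5.
Column maxima: C1 → 8, C2 → 8; minimax = 8.
-5 ≠ 8, so no pure-strategy equilibrium exists.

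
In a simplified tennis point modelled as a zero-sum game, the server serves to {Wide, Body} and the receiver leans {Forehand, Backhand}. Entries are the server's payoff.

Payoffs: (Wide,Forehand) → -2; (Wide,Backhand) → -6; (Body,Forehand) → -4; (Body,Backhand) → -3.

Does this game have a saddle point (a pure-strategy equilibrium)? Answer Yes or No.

Row minima: Wide → -6, Body → -4; maximin = -4.
Column maxima: Forehand → -2, Backhand → -3; minimax = -3.
-4 ≠ -3, so no pure-strategy equilibrium exists.

No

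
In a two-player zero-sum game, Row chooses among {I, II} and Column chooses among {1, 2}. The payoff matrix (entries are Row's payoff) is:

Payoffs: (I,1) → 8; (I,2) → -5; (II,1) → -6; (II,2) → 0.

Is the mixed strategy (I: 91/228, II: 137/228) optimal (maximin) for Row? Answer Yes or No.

Against 1 this mix gives (91/228)·8 + (137/228)·(-6) = -47/114.
Against 2 this mix gives (91/228)·(-5) + (137/228)·0 = -455/228.
Column will play 2, holding Row to -455/228. Shifting weight toward the row that does better against 2 would raise this floor (the equalizing mix achieves -30/19 against both 2 and 1), so the proposed strategy is not optimal.

No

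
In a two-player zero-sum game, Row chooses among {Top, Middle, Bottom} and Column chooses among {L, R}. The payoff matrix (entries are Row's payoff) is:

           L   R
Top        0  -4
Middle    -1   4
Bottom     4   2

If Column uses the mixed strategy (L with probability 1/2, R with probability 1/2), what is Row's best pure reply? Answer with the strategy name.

Expected payoff of Top: (1/2)·0 + (1/2)·(-4) = -2.
Expected payoff of Middle: (1/2)·(-1) + (1/2)·4 = 3/2.
Expected payoff of Bottom: (1/2)·4 + (1/2)·2 = 3.
The largest is 3, so Row's best response is Bottom.

Bottom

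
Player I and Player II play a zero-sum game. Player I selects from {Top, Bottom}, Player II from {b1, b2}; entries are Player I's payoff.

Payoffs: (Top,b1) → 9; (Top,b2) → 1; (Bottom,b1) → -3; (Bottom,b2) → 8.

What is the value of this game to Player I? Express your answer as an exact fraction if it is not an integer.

Row minima: Top → 1, Bottom → -3; maximin = 1.
Column maxima: b1 → 9, b2 → 8; minimax = 8.
1 ≠ 8, so there is no saddle point; optimal play is mixed.
Let Player I play Top with probability p. Expected payoff against b1: 9p + (-3)(1−p) = 12p − 3; against b2: 1p + 8(1−p) = −7p + 8.
Setting these equal: 12p − 3 = −7p + 8 ⇒ 19p = 11 ⇒ p = 11/19, and the value is (12)·(11/19) − 3 = 75/19.
For Player II: with q = P(b1), equating Top's and Bottom's payoffs gives 8q + 1 = −11q + 8 ⇒ q = 7/19.

75/19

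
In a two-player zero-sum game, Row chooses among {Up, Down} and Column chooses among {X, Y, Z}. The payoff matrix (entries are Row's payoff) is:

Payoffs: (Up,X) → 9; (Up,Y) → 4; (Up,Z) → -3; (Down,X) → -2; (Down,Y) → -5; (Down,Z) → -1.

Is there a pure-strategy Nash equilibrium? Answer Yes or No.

Row minima: Up → -3, Down → -5; maximin = -3.
Column maxima: X → 9, Y → 4, Z → -1; minimax = -1.
-3 ≠ -1, so no pure-strategy equilibrium exists.

No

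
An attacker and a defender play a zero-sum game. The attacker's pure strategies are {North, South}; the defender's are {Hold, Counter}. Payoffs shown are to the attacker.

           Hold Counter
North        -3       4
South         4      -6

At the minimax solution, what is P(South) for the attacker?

7/17

Row minima: North → -3, South → -6; maximin = -3.
Column maxima: Hold → 4, Counter → 4; minimax = 4.
-3 ≠ 4, so there is no saddle point; optimal play is mixed.
Let the attacker play North with probability p. Expected payoff against Hold: (-3)p + 4(1−p) = −7p + 4; against Counter: 4p + (-6)(1−p) = 10p − 6.
Setting these equal: −7p + 4 = 10p − 6 ⇒ −17p = -10 ⇒ p = 10/17, and the value is (-7)·(10/17) + 4 = -2/17.
For the defender: with q = P(Hold), equating North's and South's payoffs gives −7q + 4 = 10q − 6 ⇒ q = 10/17.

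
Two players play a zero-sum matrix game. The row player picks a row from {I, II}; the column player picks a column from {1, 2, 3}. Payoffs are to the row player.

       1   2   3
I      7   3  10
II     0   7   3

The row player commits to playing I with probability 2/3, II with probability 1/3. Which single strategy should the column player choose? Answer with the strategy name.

2

If the column player plays 1, the row player's expected payoff is (2/3)·7 + (1/3)·0 = 14/3.
If the column player plays 2, the row player's expected payoff is (2/3)·3 + (1/3)·7 = 13/3.
If the column player plays 3, the row player's expected payoff is (2/3)·10 + (1/3)·3 = 23/3.
The column player minimizes the row player's payoff; the smallest is 13/3, so the best response is 2.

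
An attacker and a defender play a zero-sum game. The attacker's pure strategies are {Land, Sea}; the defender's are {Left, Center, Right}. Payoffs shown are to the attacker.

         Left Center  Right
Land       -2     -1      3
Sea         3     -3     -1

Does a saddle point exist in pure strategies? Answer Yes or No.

Row minima: Land → -2, Sea → -3; maximin = -2.
Column maxima: Left → 3, Center → -1, Right → 3; minimax = -1.
-2 ≠ -1, so no pure-strategy equilibrium exists.

No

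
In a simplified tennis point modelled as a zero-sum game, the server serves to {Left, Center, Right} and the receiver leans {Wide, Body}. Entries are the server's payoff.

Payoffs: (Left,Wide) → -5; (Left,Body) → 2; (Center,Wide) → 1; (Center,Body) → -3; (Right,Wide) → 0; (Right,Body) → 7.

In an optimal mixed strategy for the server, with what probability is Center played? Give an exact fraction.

Row minima: Left → -5, Center → -3, Right → 0; maximin = 0.
Column maxima: Wide → 1, Body → 7; minimax = 1.
0 ≠ 1, so there is no saddle point; optimal play is mixed.
Left is strictly dominated by Right, so the server never plays it.
On the remaining 2×2 (Center, Right vs Wide, Body):
Let the server play Center with probability p. Expected payoff against Wide: 1p + 0(1−p) = p; against Body: (-3)p + 7(1−p) = −10p + 7.
Setting these equal: p = −10p + 7 ⇒ 11p = 7 ⇒ p = 7/11, and the value is (1)·(7/11) = 7/11.
For the receiver: with q = P(Wide), equating Center's and Right's payoffs gives 4q − 3 = −7q + 7 ⇒ q = 10/11.

7/11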